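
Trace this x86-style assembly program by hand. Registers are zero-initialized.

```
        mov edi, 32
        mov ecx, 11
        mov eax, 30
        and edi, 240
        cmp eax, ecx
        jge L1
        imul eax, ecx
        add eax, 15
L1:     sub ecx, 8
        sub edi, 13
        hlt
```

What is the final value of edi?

edi=32
ecx=11
eax=30
edi=32&240=32
cmp eax, ecx  (cmp 30,11)
jge L1: taken
ecx=11-8=3
edi=32-13=19
halt.

19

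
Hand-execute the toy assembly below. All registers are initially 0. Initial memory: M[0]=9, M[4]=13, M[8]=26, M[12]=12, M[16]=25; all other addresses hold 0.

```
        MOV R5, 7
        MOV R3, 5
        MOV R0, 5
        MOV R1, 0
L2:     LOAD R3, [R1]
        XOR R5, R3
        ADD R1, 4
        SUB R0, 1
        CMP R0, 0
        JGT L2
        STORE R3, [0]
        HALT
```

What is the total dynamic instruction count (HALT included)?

36

R5=7
R3=5
R0=5
R1=0
R3=M[0]=9
R5=7^9=14
R1=0+4=4
R0=5-1=4
CMP R0, 0  (cmp 4,0)
JGT L2: taken
R3=M[4]=13
R5=14^13=3
R1=4+4=8
R0=4-1=3
CMP R0, 0  (cmp 3,0)
JGT L2: taken
R3=M[8]=26
R5=3^26=25
R1=8+4=12
R0=3-1=2
CMP R0, 0  (cmp 2,0)
JGT L2: taken
R3=M[12]=12
R5=25^12=21
R1=12+4=16
R0=2-1=1
CMP R0, 0  (cmp 1,0)
JGT L2: taken
R3=M[16]=25
R5=21^25=12
R1=16+4=20
R0=1-1=0
CMP R0, 0  (cmp 0,0)
JGT L2: not taken
STORE R3, [0] → M[0]=25
halt.
Total executed instructions: 36.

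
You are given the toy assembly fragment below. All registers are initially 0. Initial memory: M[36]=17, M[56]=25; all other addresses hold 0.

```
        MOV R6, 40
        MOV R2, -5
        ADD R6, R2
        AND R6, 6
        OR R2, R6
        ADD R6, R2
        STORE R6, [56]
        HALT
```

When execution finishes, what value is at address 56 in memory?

-3

MOV R6, 40 → R6=40
MOV R2, -5 → R2=-5
ADD R6, R2 → R6=40+(-5)=35
AND R6, 6 → R6=35&6=2
OR R2, R6 → R2=(-5)|2=-5
ADD R6, R2 → R6=2+(-5)=-3
STORE R6, [56] → M[56]=-3
halt.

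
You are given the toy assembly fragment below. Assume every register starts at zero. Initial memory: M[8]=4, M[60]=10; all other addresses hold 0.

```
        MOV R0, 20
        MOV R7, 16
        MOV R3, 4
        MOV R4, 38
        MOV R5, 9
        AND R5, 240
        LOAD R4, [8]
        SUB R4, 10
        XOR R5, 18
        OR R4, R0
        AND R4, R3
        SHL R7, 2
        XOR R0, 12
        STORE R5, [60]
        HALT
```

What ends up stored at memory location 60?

18

after MOV R0, 20: R0=20
after MOV R7, 16: R7=16
after MOV R3, 4: R3=4
after MOV R4, 38: R4=38
after MOV R5, 9: R5=9
after AND R5, 240: R5=9&240=0
after LOAD R4, [8]: R4=M[8]=4
after SUB R4, 10: R4=4-10=-6
after XOR R5, 18: R5=0^18=18
after OR R4, R0: R4=(-6)|20=-2
after AND R4, R3: R4=(-2)&4=4
after SHL R7, 2: R7=16<<2=64
after XOR R0, 12: R0=20^12=24
STORE R5, [60] → M[60]=18
halt.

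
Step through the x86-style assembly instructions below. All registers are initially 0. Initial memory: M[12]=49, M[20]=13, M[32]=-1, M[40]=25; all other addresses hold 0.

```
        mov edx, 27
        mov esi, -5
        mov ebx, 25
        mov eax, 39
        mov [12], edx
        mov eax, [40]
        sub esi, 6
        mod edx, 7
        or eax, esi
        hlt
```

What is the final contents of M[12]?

27

after mov edx, 27: edx=27
after mov esi, -5: esi=-5
after mov ebx, 25: ebx=25
after mov eax, 39: eax=39
mov [12], edx → M[12]=27
after mov eax, [40]: eax=M[40]=25
after sub esi, 6: esi=(-5)-6=-11
after mod edx, 7: edx=27%7=6
after or eax, esi: eax=25|(-11)=-3
halt.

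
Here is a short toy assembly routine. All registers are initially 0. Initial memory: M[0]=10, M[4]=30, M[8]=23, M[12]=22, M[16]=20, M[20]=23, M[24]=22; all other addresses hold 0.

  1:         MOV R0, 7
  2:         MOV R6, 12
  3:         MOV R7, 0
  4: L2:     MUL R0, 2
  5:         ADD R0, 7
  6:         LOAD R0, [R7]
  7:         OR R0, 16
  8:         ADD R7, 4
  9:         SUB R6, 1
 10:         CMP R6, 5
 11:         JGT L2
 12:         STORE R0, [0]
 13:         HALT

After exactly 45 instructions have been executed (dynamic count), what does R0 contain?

47

R0=7
R6=12
R7=0
R0=7*2=14
R0=14+7=21
R0=M[0]=10
R0=10|16=26
R7=0+4=4
R6=12-1=11
CMP R6, 5  (cmp 11,5)
JGT L2: taken
R0=26*2=52
R0=52+7=59
R0=M[4]=30
R0=30|16=30
R7=4+4=8
R6=11-1=10
CMP R6, 5  (cmp 10,5)
JGT L2: taken
R0=30*2=60
R0=60+7=67
R0=M[8]=23
R0=23|16=23
R7=8+4=12
R6=10-1=9
CMP R6, 5  (cmp 9,5)
JGT L2: taken
R0=23*2=46
R0=46+7=53
R0=M[12]=22
R0=22|16=22
R7=12+4=16
R6=9-1=8
CMP R6, 5  (cmp 8,5)
JGT L2: taken
R0=22*2=44
R0=44+7=51
R0=M[16]=20
R0=20|16=20
R7=16+4=20
R6=8-1=7
CMP R6, 5  (cmp 7,5)
JGT L2: taken
R0=20*2=40
R0=40+7=47
After step 45: R0 = 47.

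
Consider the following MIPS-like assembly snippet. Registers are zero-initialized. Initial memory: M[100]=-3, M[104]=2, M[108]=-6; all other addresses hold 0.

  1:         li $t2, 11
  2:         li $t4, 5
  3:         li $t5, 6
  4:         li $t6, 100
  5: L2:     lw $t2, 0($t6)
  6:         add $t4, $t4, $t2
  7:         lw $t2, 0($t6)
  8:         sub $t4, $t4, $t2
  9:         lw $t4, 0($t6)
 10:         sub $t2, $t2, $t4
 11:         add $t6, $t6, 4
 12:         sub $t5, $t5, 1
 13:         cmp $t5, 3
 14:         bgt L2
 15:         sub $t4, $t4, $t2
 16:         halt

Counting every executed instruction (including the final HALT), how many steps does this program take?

$t2=11
$t4=5
$t5=6
$t6=100
$t2=M[100]=-3
$t4=5+(-3)=2
$t2=M[100]=-3
$t4=2-(-3)=5
$t4=M[100]=-3
$t2=(-3)-(-3)=0
$t6=100+4=104
$t5=6-1=5
cmp $t5, 3  (cmp 5,3)
bgt L2: taken
$t2=M[104]=2
$t4=(-3)+2=-1
$t2=M[104]=2
$t4=(-1)-2=-3
$t4=M[104]=2
$t2=2-2=0
$t6=104+4=108
$t5=5-1=4
cmp $t5, 3  (cmp 4,3)
bgt L2: taken
$t2=M[108]=-6
$t4=2+(-6)=-4
$t2=M[108]=-6
$t4=(-4)-(-6)=2
$t4=M[108]=-6
$t2=(-6)-(-6)=0
$t6=108+4=112
$t5=4-1=3
cmp $t5, 3  (cmp 3,3)
bgt L2: not taken
$t4=(-6)-0=-6
halt.
Total executed instructions: 36.

36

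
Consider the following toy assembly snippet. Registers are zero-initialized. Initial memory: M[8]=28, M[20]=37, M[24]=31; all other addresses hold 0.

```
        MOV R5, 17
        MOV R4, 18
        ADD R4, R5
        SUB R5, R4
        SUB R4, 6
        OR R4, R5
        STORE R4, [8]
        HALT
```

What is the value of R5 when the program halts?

-18

R5=17
R4=18
R4=18+17=35
R5=17-35=-18
R4=35-6=29
R4=29|(-18)=-1
STORE R4, [8] → M[8]=-1
halt.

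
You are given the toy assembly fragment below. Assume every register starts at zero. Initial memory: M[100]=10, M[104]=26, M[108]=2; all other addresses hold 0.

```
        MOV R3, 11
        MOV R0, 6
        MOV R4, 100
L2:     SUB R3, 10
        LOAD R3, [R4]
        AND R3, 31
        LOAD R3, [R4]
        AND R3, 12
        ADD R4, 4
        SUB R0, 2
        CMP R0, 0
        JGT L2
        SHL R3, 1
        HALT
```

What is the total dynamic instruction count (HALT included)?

R3=11
R0=6
R4=100
R3=11-10=1
R3=M[100]=10
R3=10&31=10
R3=M[100]=10
R3=10&12=8
R4=100+4=104
R0=6-2=4
CMP R0, 0  (cmp 4,0)
JGT L2: taken
R3=8-10=-2
R3=M[104]=26
R3=26&31=26
R3=M[104]=26
R3=26&12=8
R4=104+4=108
R0=4-2=2
CMP R0, 0  (cmp 2,0)
JGT L2: taken
R3=8-10=-2
R3=M[108]=2
R3=2&31=2
R3=M[108]=2
R3=2&12=0
R4=108+4=112
R0=2-2=0
CMP R0, 0  (cmp 0,0)
JGT L2: not taken
R3=0<<1=0
halt.
Total executed instructions: 32.

32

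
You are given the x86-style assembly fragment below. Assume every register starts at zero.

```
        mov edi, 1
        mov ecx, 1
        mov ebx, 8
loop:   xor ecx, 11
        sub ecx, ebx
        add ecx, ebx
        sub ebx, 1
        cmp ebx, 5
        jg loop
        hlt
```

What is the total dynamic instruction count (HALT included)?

22

edi=1
ecx=1
ebx=8
ecx=1^11=10
ecx=10-8=2
ecx=2+8=10
ebx=8-1=7
cmp ebx, 5  (cmp 7,5)
jg loop: taken
ecx=10^11=1
ecx=1-7=-6
ecx=(-6)+7=1
ebx=7-1=6
cmp ebx, 5  (cmp 6,5)
jg loop: taken
ecx=1^11=10
ecx=10-6=4
ecx=4+6=10
ebx=6-1=5
cmp ebx, 5  (cmp 5,5)
jg loop: not taken
halt.
Total executed instructions: 22.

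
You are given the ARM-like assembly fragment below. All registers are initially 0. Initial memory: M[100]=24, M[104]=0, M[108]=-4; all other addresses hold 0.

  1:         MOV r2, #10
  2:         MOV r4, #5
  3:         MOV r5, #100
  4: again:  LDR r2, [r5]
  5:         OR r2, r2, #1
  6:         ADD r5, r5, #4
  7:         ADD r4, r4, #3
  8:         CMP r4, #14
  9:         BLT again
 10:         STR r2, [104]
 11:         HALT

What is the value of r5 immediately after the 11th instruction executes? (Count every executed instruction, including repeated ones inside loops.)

MOV r2, #10 → r2=10
MOV r4, #5 → r4=5
MOV r5, #100 → r5=100
LDR r2, [r5] → r2=M[100]=24
OR r2, r2, #1 → r2=24|1=25
ADD r5, r5, #4 → r5=100+4=104
ADD r4, r4, #3 → r4=5+3=8
CMP r4, #14  (cmp 8,14)
BLT again: taken
LDR r2, [r5] → r2=M[104]=0
OR r2, r2, #1 → r2=0|1=1
After step 11: r5 = 104.

104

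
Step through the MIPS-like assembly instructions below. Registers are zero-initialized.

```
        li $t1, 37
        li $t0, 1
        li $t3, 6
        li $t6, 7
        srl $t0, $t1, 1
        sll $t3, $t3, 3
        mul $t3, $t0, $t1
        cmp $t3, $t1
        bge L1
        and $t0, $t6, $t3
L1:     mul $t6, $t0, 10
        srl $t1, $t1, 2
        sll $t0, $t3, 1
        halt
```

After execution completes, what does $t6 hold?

$t1=37
$t0=1
$t3=6
$t6=7
$t0=37>>1=18
$t3=6<<3=48
$t3=18*37=666
cmp $t3, $t1  (cmp 666,37)
bge L1: taken
$t6=18*10=180
$t1=37>>2=9
$t0=666<<1=1332
halt.

180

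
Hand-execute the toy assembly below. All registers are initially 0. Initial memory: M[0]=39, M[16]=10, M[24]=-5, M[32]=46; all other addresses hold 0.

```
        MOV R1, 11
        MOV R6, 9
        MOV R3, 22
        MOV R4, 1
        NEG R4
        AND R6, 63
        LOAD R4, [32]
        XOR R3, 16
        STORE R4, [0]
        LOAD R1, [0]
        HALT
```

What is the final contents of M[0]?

MOV R1, 11 → R1=11
MOV R6, 9 → R6=9
MOV R3, 22 → R3=22
MOV R4, 1 → R4=1
NEG R4 → R4=-(1)=-1
AND R6, 63 → R6=9&63=9
LOAD R4, [32] → R4=M[32]=46
XOR R3, 16 → R3=22^16=6
STORE R4, [0] → M[0]=46
LOAD R1, [0] → R1=M[0]=46
halt.

46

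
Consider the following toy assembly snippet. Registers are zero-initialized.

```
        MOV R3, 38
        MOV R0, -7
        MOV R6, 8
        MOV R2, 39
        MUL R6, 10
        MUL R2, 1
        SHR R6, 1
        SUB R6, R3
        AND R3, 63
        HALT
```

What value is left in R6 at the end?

2

MOV R3, 38 → R3=38
MOV R0, -7 → R0=-7
MOV R6, 8 → R6=8
MOV R2, 39 → R2=39
MUL R6, 10 → R6=8*10=80
MUL R2, 1 → R2=39*1=39
SHR R6, 1 → R6=80>>1=40
SUB R6, R3 → R6=40-38=2
AND R3, 63 → R3=38&63=38
halt.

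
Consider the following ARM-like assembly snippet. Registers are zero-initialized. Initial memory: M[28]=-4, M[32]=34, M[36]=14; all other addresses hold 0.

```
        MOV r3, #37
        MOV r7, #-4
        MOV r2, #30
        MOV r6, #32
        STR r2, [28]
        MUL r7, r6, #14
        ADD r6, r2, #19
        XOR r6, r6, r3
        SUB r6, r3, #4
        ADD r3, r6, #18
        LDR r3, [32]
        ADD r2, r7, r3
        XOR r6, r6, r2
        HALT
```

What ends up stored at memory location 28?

MOV r3, #37 → r3=37
MOV r7, #-4 → r7=-4
MOV r2, #30 → r2=30
MOV r6, #32 → r6=32
STR r2, [28] → M[28]=30
MUL r7, r6, #14 → r7=32*14=448
ADD r6, r2, #19 → r6=30+19=49
XOR r6, r6, r3 → r6=49^37=20
SUB r6, r3, #4 → r6=37-4=33
ADD r3, r6, #18 → r3=33+18=51
LDR r3, [32] → r3=M[32]=34
ADD r2, r7, r3 → r2=448+34=482
XOR r6, r6, r2 → r6=33^482=451
halt.

30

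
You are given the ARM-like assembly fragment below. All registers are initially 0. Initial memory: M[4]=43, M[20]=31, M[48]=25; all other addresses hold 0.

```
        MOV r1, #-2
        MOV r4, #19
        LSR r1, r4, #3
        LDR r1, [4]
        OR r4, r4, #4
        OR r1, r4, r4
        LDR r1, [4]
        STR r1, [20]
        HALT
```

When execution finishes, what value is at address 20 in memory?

43

after MOV r1, #-2: r1=-2
after MOV r4, #19: r4=19
after LSR r1, r4, #3: r1=19>>3=2
after LDR r1, [4]: r1=M[4]=43
after OR r4, r4, #4: r4=19|4=23
after OR r1, r4, r4: r1=23|23=23
after LDR r1, [4]: r1=M[4]=43
STR r1, [20] → M[20]=43
halt.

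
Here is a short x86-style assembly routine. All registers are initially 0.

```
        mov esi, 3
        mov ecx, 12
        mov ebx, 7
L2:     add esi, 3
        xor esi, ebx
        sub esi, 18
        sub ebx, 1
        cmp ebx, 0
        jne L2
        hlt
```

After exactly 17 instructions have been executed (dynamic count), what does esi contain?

after mov esi, 3: esi=3
after mov ecx, 12: ecx=12
after mov ebx, 7: ebx=7
after add esi, 3: esi=3+3=6
after xor esi, ebx: esi=6^7=1
after sub esi, 18: esi=1-18=-17
after sub ebx, 1: ebx=7-1=6
cmp ebx, 0  (cmp 6,0)
jne L2: taken
after add esi, 3: esi=(-17)+3=-14
after xor esi, ebx: esi=(-14)^6=-12
after sub esi, 18: esi=(-12)-18=-30
after sub ebx, 1: ebx=6-1=5
cmp ebx, 0  (cmp 5,0)
jne L2: taken
after add esi, 3: esi=(-30)+3=-27
after xor esi, ebx: esi=(-27)^5=-32
After step 17: esi = -32.

-32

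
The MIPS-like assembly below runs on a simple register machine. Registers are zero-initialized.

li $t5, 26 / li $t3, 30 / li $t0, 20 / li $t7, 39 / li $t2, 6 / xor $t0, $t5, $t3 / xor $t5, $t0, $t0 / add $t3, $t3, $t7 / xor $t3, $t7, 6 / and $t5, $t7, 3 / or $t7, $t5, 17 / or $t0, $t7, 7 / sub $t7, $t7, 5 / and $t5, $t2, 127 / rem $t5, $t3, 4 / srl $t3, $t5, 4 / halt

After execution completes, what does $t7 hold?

14

li $t5, 26 → $t5=26
li $t3, 30 → $t3=30
li $t0, 20 → $t0=20
li $t7, 39 → $t7=39
li $t2, 6 → $t2=6
xor $t0, $t5, $t3 → $t0=26^30=4
xor $t5, $t0, $t0 → $t5=4^4=0
add $t3, $t3, $t7 → $t3=30+39=69
xor $t3, $t7, 6 → $t3=39^6=33
and $t5, $t7, 3 → $t5=39&3=3
or $t7, $t5, 17 → $t7=3|17=19
or $t0, $t7, 7 → $t0=19|7=23
sub $t7, $t7, 5 → $t7=19-5=14
and $t5, $t2, 127 → $t5=6&127=6
rem $t5, $t3, 4 → $t5=33%4=1
srl $t3, $t5, 4 → $t3=1>>4=0
halt.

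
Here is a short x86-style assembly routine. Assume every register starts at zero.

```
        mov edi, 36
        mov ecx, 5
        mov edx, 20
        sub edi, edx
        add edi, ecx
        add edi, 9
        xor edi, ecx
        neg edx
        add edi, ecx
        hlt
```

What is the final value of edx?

-20

after mov edi, 36: edi=36
after mov ecx, 5: ecx=5
after mov edx, 20: edx=20
after sub edi, edx: edi=36-20=16
after add edi, ecx: edi=16+5=21
after add edi, 9: edi=21+9=30
after xor edi, ecx: edi=30^5=27
after neg edx: edx=-(20)=-20
after add edi, ecx: edi=27+5=32
halt.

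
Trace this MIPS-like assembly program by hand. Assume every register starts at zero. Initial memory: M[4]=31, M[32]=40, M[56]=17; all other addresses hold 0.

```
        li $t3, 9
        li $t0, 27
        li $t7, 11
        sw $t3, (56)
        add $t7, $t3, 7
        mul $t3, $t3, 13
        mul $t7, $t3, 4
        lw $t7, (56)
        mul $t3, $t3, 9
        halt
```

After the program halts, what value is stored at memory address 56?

9

after li $t3, 9: $t3=9
after li $t0, 27: $t0=27
after li $t7, 11: $t7=11
sw $t3, (56) → M[56]=9
after add $t7, $t3, 7: $t7=9+7=16
after mul $t3, $t3, 13: $t3=9*13=117
after mul $t7, $t3, 4: $t7=117*4=468
after lw $t7, (56): $t7=M[56]=9
after mul $t3, $t3, 9: $t3=117*9=1053
halt.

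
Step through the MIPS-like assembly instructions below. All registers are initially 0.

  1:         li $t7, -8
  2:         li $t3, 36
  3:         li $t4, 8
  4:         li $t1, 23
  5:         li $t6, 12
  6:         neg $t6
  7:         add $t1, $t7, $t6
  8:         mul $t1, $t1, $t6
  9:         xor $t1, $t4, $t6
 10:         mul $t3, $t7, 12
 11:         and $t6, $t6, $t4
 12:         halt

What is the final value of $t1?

li $t7, -8 → $t7=-8
li $t3, 36 → $t3=36
li $t4, 8 → $t4=8
li $t1, 23 → $t1=23
li $t6, 12 → $t6=12
neg $t6 → $t6=-(12)=-12
add $t1, $t7, $t6 → $t1=(-8)+(-12)=-20
mul $t1, $t1, $t6 → $t1=(-20)*(-12)=240
xor $t1, $t4, $t6 → $t1=8^(-12)=-4
mul $t3, $t7, 12 → $t3=(-8)*12=-96
and $t6, $t6, $t4 → $t6=(-12)&8=0
halt.

-4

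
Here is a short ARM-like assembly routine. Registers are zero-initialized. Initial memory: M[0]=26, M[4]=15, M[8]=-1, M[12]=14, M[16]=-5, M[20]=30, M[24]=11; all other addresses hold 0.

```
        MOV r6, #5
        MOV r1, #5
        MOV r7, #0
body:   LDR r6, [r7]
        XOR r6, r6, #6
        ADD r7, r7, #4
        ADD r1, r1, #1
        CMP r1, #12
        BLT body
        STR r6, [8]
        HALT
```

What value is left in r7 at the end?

r6=5
r1=5
r7=0
r6=M[0]=26
r6=26^6=28
r7=0+4=4
r1=5+1=6
CMP r1, #12  (cmp 6,12)
BLT body: taken
r6=M[4]=15
r6=15^6=9
r7=4+4=8
r1=6+1=7
CMP r1, #12  (cmp 7,12)
BLT body: taken
r6=M[8]=-1
r6=(-1)^6=-7
r7=8+4=12
r1=7+1=8
CMP r1, #12  (cmp 8,12)
BLT body: taken
r6=M[12]=14
r6=14^6=8
r7=12+4=16
r1=8+1=9
CMP r1, #12  (cmp 9,12)
BLT body: taken
r6=M[16]=-5
r6=(-5)^6=-3
r7=16+4=20
r1=9+1=10
CMP r1, #12  (cmp 10,12)
BLT body: taken
r6=M[20]=30
r6=30^6=24
r7=20+4=24
r1=10+1=11
CMP r1, #12  (cmp 11,12)
BLT body: taken
r6=M[24]=11
r6=11^6=13
r7=24+4=28
r1=11+1=12
CMP r1, #12  (cmp 12,12)
BLT body: not taken
STR r6, [8] → M[8]=13
halt.

28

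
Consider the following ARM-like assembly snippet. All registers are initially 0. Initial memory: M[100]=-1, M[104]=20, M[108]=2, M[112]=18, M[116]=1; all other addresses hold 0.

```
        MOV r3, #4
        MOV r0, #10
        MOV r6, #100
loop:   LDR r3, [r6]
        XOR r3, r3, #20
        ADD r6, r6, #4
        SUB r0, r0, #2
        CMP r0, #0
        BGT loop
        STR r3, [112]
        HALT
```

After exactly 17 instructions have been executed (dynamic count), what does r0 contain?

MOV r3, #4 → r3=4
MOV r0, #10 → r0=10
MOV r6, #100 → r6=100
LDR r3, [r6] → r3=M[100]=-1
XOR r3, r3, #20 → r3=(-1)^20=-21
ADD r6, r6, #4 → r6=100+4=104
SUB r0, r0, #2 → r0=10-2=8
CMP r0, #0  (cmp 8,0)
BGT loop: taken
LDR r3, [r6] → r3=M[104]=20
XOR r3, r3, #20 → r3=20^20=0
ADD r6, r6, #4 → r6=104+4=108
SUB r0, r0, #2 → r0=8-2=6
CMP r0, #0  (cmp 6,0)
BGT loop: taken
LDR r3, [r6] → r3=M[108]=2
XOR r3, r3, #20 → r3=2^20=22
After step 17: r0 = 6.

6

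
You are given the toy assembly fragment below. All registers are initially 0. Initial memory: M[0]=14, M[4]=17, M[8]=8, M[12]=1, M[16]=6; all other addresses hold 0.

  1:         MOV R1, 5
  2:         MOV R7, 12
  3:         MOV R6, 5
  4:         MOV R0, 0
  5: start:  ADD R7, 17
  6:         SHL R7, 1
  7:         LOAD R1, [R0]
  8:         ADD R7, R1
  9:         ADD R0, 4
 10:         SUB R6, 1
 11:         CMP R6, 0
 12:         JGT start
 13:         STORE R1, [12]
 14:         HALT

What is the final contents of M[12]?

R1=5
R7=12
R6=5
R0=0
R7=12+17=29
R7=29<<1=58
R1=M[0]=14
R7=58+14=72
R0=0+4=4
R6=5-1=4
CMP R6, 0  (cmp 4,0)
JGT start: taken
R7=72+17=89
R7=89<<1=178
R1=M[4]=17
R7=178+17=195
R0=4+4=8
R6=4-1=3
CMP R6, 0  (cmp 3,0)
JGT start: taken
R7=195+17=212
R7=212<<1=424
R1=M[8]=8
R7=424+8=432
R0=8+4=12
R6=3-1=2
CMP R6, 0  (cmp 2,0)
JGT start: taken
R7=432+17=449
R7=449<<1=898
R1=M[12]=1
R7=898+1=899
R0=12+4=16
R6=2-1=1
CMP R6, 0  (cmp 1,0)
JGT start: taken
R7=899+17=916
R7=916<<1=1832
R1=M[16]=6
R7=1832+6=1838
R0=16+4=20
R6=1-1=0
CMP R6, 0  (cmp 0,0)
JGT start: not taken
STORE R1, [12] → M[12]=6
halt.

6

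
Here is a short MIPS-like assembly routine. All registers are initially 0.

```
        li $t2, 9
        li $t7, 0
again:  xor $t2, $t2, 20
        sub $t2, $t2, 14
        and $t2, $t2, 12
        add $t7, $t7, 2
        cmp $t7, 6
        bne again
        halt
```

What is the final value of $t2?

li $t2, 9 → $t2=9
li $t7, 0 → $t7=0
xor $t2, $t2, 20 → $t2=9^20=29
sub $t2, $t2, 14 → $t2=29-14=15
and $t2, $t2, 12 → $t2=15&12=12
add $t7, $t7, 2 → $t7=0+2=2
cmp $t7, 6  (cmp 2,6)
bne again: taken
xor $t2, $t2, 20 → $t2=12^20=24
sub $t2, $t2, 14 → $t2=24-14=10
and $t2, $t2, 12 → $t2=10&12=8
add $t7, $t7, 2 → $t7=2+2=4
cmp $t7, 6  (cmp 4,6)
bne again: taken
xor $t2, $t2, 20 → $t2=8^20=28
sub $t2, $t2, 14 → $t2=28-14=14
and $t2, $t2, 12 → $t2=14&12=12
add $t7, $t7, 2 → $t7=4+2=6
cmp $t7, 6  (cmp 6,6)
bne again: not taken
halt.

12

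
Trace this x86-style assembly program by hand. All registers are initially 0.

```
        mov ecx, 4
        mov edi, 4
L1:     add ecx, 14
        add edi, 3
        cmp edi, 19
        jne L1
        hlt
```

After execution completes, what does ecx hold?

74

ecx=4
edi=4
ecx=4+14=18
edi=4+3=7
cmp edi, 19  (cmp 7,19)
jne L1: taken
ecx=18+14=32
edi=7+3=10
cmp edi, 19  (cmp 10,19)
jne L1: taken
ecx=32+14=46
edi=10+3=13
cmp edi, 19  (cmp 13,19)
jne L1: taken
ecx=46+14=60
edi=13+3=16
cmp edi, 19  (cmp 16,19)
jne L1: taken
ecx=60+14=74
edi=16+3=19
cmp edi, 19  (cmp 19,19)
jne L1: not taken
halt.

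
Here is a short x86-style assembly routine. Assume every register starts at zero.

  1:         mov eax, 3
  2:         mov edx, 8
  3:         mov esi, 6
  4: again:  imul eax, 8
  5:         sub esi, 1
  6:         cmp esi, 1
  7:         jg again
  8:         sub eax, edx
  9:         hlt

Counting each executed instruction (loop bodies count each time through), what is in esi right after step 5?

5

eax=3
edx=8
esi=6
eax=3*8=24
esi=6-1=5
After step 5: esi = 5.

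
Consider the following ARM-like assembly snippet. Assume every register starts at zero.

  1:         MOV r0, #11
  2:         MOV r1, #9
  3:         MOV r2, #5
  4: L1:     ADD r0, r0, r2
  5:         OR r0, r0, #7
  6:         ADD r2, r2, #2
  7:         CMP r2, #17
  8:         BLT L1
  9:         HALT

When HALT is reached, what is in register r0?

MOV r0, #11 → r0=11
MOV r1, #9 → r1=9
MOV r2, #5 → r2=5
ADD r0, r0, r2 → r0=11+5=16
OR r0, r0, #7 → r0=16|7=23
ADD r2, r2, #2 → r2=5+2=7
CMP r2, #17  (cmp 7,17)
BLT L1: taken
ADD r0, r0, r2 → r0=23+7=30
OR r0, r0, #7 → r0=30|7=31
ADD r2, r2, #2 → r2=7+2=9
CMP r2, #17  (cmp 9,17)
BLT L1: taken
ADD r0, r0, r2 → r0=31+9=40
OR r0, r0, #7 → r0=40|7=47
ADD r2, r2, #2 → r2=9+2=11
CMP r2, #17  (cmp 11,17)
BLT L1: taken
ADD r0, r0, r2 → r0=47+11=58
OR r0, r0, #7 → r0=58|7=63
ADD r2, r2, #2 → r2=11+2=13
CMP r2, #17  (cmp 13,17)
BLT L1: taken
ADD r0, r0, r2 → r0=63+13=76
OR r0, r0, #7 → r0=76|7=79
ADD r2, r2, #2 → r2=13+2=15
CMP r2, #17  (cmp 15,17)
BLT L1: taken
ADD r0, r0, r2 → r0=79+15=94
OR r0, r0, #7 → r0=94|7=95
ADD r2, r2, #2 → r2=15+2=17
CMP r2, #17  (cmp 17,17)
BLT L1: not taken
halt.

95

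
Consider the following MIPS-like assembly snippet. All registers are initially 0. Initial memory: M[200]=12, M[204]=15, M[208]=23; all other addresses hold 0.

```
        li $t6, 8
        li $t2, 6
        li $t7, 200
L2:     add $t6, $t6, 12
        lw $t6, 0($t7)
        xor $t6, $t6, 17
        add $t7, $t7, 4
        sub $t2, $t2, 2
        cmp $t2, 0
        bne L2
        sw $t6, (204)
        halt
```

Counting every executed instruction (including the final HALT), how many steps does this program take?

26

after li $t6, 8: $t6=8
after li $t2, 6: $t2=6
after li $t7, 200: $t7=200
after add $t6, $t6, 12: $t6=8+12=20
after lw $t6, 0($t7): $t6=M[200]=12
after xor $t6, $t6, 17: $t6=12^17=29
after add $t7, $t7, 4: $t7=200+4=204
after sub $t2, $t2, 2: $t2=6-2=4
cmp $t2, 0  (cmp 4,0)
bne L2: taken
after add $t6, $t6, 12: $t6=29+12=41
after lw $t6, 0($t7): $t6=M[204]=15
after xor $t6, $t6, 17: $t6=15^17=30
after add $t7, $t7, 4: $t7=204+4=208
after sub $t2, $t2, 2: $t2=4-2=2
cmp $t2, 0  (cmp 2,0)
bne L2: taken
after add $t6, $t6, 12: $t6=30+12=42
after lw $t6, 0($t7): $t6=M[208]=23
after xor $t6, $t6, 17: $t6=23^17=6
after add $t7, $t7, 4: $t7=208+4=212
after sub $t2, $t2, 2: $t2=2-2=0
cmp $t2, 0  (cmp 0,0)
bne L2: not taken
sw $t6, (204) → M[204]=6
halt.
Total executed instructions: 26.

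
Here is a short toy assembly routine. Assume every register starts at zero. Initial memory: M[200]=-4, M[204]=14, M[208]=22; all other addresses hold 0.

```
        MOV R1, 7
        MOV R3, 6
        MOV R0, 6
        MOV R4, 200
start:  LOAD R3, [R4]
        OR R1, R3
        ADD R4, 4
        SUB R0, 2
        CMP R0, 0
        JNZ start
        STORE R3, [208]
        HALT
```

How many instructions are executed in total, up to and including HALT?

R1=7
R3=6
R0=6
R4=200
R3=M[200]=-4
R1=7|(-4)=-1
R4=200+4=204
R0=6-2=4
CMP R0, 0  (cmp 4,0)
JNZ start: taken
R3=M[204]=14
R1=(-1)|14=-1
R4=204+4=208
R0=4-2=2
CMP R0, 0  (cmp 2,0)
JNZ start: taken
R3=M[208]=22
R1=(-1)|22=-1
R4=208+4=212
R0=2-2=0
CMP R0, 0  (cmp 0,0)
JNZ start: not taken
STORE R3, [208] → M[208]=22
halt.
Total executed instructions: 24.

24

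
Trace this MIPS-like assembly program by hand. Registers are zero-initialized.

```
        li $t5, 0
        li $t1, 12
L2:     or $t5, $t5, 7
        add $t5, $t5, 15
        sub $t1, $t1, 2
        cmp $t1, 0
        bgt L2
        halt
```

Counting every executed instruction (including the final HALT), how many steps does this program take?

li $t5, 0 → $t5=0
li $t1, 12 → $t1=12
or $t5, $t5, 7 → $t5=0|7=7
add $t5, $t5, 15 → $t5=7+15=22
sub $t1, $t1, 2 → $t1=12-2=10
cmp $t1, 0  (cmp 10,0)
bgt L2: taken
or $t5, $t5, 7 → $t5=22|7=23
add $t5, $t5, 15 → $t5=23+15=38
sub $t1, $t1, 2 → $t1=10-2=8
cmp $t1, 0  (cmp 8,0)
bgt L2: taken
or $t5, $t5, 7 → $t5=38|7=39
add $t5, $t5, 15 → $t5=39+15=54
sub $t1, $t1, 2 → $t1=8-2=6
cmp $t1, 0  (cmp 6,0)
bgt L2: taken
or $t5, $t5, 7 → $t5=54|7=55
add $t5, $t5, 15 → $t5=55+15=70
sub $t1, $t1, 2 → $t1=6-2=4
cmp $t1, 0  (cmp 4,0)
bgt L2: taken
or $t5, $t5, 7 → $t5=70|7=71
add $t5, $t5, 15 → $t5=71+15=86
sub $t1, $t1, 2 → $t1=4-2=2
cmp $t1, 0  (cmp 2,0)
bgt L2: taken
or $t5, $t5, 7 → $t5=86|7=87
add $t5, $t5, 15 → $t5=87+15=102
sub $t1, $t1, 2 → $t1=2-2=0
cmp $t1, 0  (cmp 0,0)
bgt L2: not taken
halt.
Total executed instructions: 33.

33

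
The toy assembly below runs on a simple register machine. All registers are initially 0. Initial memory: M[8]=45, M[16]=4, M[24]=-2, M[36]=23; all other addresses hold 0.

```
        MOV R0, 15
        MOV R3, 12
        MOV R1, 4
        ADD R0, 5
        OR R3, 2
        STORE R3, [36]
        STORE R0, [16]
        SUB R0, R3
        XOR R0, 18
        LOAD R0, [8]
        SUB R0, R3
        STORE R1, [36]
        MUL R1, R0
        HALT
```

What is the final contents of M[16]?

20

after MOV R0, 15: R0=15
after MOV R3, 12: R3=12
after MOV R1, 4: R1=4
after ADD R0, 5: R0=15+5=20
after OR R3, 2: R3=12|2=14
STORE R3, [36] → M[36]=14
STORE R0, [16] → M[16]=20
after SUB R0, R3: R0=20-14=6
after XOR R0, 18: R0=6^18=20
after LOAD R0, [8]: R0=M[8]=45
after SUB R0, R3: R0=45-14=31
STORE R1, [36] → M[36]=4
after MUL R1, R0: R1=4*31=124
halt.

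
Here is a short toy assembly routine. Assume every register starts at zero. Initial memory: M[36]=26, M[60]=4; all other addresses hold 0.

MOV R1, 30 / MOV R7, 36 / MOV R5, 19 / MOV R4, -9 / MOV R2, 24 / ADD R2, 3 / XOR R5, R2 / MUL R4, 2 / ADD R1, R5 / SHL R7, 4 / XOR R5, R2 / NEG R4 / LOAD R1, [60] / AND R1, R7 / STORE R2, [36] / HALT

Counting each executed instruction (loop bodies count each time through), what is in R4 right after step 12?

18

after MOV R1, 30: R1=30
after MOV R7, 36: R7=36
after MOV R5, 19: R5=19
after MOV R4, -9: R4=-9
after MOV R2, 24: R2=24
after ADD R2, 3: R2=24+3=27
after XOR R5, R2: R5=19^27=8
after MUL R4, 2: R4=(-9)*2=-18
after ADD R1, R5: R1=30+8=38
after SHL R7, 4: R7=36<<4=576
after XOR R5, R2: R5=8^27=19
after NEG R4: R4=-(-18)=18
After step 12: R4 = 18.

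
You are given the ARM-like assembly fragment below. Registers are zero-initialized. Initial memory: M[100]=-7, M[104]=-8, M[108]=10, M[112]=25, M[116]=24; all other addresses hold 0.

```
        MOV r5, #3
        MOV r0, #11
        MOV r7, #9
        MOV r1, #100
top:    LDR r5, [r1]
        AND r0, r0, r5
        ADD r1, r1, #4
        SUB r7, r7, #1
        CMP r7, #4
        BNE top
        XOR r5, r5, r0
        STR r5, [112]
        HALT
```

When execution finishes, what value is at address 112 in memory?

16

r5=3
r0=11
r7=9
r1=100
r5=M[100]=-7
r0=11&(-7)=9
r1=100+4=104
r7=9-1=8
CMP r7, #4  (cmp 8,4)
BNE top: taken
r5=M[104]=-8
r0=9&(-8)=8
r1=104+4=108
r7=8-1=7
CMP r7, #4  (cmp 7,4)
BNE top: taken
r5=M[108]=10
r0=8&10=8
r1=108+4=112
r7=7-1=6
CMP r7, #4  (cmp 6,4)
BNE top: taken
r5=M[112]=25
r0=8&25=8
r1=112+4=116
r7=6-1=5
CMP r7, #4  (cmp 5,4)
BNE top: taken
r5=M[116]=24
r0=8&24=8
r1=116+4=120
r7=5-1=4
CMP r7, #4  (cmp 4,4)
BNE top: not taken
r5=24^8=16
STR r5, [112] → M[112]=16
halt.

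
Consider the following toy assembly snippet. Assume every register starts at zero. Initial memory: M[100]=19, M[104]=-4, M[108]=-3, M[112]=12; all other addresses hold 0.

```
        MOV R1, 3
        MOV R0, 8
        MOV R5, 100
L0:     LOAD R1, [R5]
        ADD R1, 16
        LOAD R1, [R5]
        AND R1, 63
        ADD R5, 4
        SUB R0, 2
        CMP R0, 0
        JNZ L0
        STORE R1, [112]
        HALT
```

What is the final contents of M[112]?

R1=3
R0=8
R5=100
R1=M[100]=19
R1=19+16=35
R1=M[100]=19
R1=19&63=19
R5=100+4=104
R0=8-2=6
CMP R0, 0  (cmp 6,0)
JNZ L0: taken
R1=M[104]=-4
R1=(-4)+16=12
R1=M[104]=-4
R1=(-4)&63=60
R5=104+4=108
R0=6-2=4
CMP R0, 0  (cmp 4,0)
JNZ L0: taken
R1=M[108]=-3
R1=(-3)+16=13
R1=M[108]=-3
R1=(-3)&63=61
R5=108+4=112
R0=4-2=2
CMP R0, 0  (cmp 2,0)
JNZ L0: taken
R1=M[112]=12
R1=12+16=28
R1=M[112]=12
R1=12&63=12
R5=112+4=116
R0=2-2=0
CMP R0, 0  (cmp 0,0)
JNZ L0: not taken
STORE R1, [112] → M[112]=12
halt.

12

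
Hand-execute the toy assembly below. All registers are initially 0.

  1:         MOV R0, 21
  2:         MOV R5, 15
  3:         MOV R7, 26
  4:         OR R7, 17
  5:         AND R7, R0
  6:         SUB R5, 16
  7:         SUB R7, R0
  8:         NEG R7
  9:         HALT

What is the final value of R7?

4

MOV R0, 21 → R0=21
MOV R5, 15 → R5=15
MOV R7, 26 → R7=26
OR R7, 17 → R7=26|17=27
AND R7, R0 → R7=27&21=17
SUB R5, 16 → R5=15-16=-1
SUB R7, R0 → R7=17-21=-4
NEG R7 → R7=-(-4)=4
halt.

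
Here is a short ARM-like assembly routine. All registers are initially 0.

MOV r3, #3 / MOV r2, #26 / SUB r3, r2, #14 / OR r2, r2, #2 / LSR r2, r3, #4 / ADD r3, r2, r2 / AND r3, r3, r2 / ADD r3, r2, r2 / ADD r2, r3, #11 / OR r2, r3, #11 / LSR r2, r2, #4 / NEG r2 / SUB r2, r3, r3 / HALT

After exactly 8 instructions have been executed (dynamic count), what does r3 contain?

0

r3=3
r2=26
r3=26-14=12
r2=26|2=26
r2=12>>4=0
r3=0+0=0
r3=0&0=0
r3=0+0=0
After step 8: r3 = 0.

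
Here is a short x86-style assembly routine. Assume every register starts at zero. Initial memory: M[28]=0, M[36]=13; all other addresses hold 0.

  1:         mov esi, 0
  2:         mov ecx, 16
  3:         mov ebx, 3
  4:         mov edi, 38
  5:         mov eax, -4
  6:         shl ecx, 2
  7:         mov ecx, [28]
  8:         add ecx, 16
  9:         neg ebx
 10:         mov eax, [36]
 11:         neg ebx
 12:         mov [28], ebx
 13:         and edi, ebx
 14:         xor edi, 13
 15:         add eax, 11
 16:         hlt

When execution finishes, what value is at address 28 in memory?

3

esi=0
ecx=16
ebx=3
edi=38
eax=-4
ecx=16<<2=64
ecx=M[28]=0
ecx=0+16=16
ebx=-(3)=-3
eax=M[36]=13
ebx=-(-3)=3
mov [28], ebx → M[28]=3
edi=38&3=2
edi=2^13=15
eax=13+11=24
halt.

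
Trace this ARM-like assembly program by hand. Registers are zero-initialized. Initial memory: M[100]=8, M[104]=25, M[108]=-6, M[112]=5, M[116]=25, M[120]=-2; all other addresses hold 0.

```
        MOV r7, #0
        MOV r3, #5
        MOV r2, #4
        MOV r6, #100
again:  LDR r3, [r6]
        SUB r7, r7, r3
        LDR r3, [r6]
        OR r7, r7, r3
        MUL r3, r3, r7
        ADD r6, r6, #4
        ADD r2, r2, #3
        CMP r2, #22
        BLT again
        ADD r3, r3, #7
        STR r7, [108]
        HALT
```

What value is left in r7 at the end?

-1

MOV r7, #0 → r7=0
MOV r3, #5 → r3=5
MOV r2, #4 → r2=4
MOV r6, #100 → r6=100
LDR r3, [r6] → r3=M[100]=8
SUB r7, r7, r3 → r7=0-8=-8
LDR r3, [r6] → r3=M[100]=8
OR r7, r7, r3 → r7=(-8)|8=-8
MUL r3, r3, r7 → r3=8*(-8)=-64
ADD r6, r6, #4 → r6=100+4=104
ADD r2, r2, #3 → r2=4+3=7
CMP r2, #22  (cmp 7,22)
BLT again: taken
LDR r3, [r6] → r3=M[104]=25
SUB r7, r7, r3 → r7=(-8)-25=-33
LDR r3, [r6] → r3=M[104]=25
OR r7, r7, r3 → r7=(-33)|25=-33
MUL r3, r3, r7 → r3=25*(-33)=-825
ADD r6, r6, #4 → r6=104+4=108
ADD r2, r2, #3 → r2=7+3=10
CMP r2, #22  (cmp 10,22)
BLT again: taken
LDR r3, [r6] → r3=M[108]=-6
SUB r7, r7, r3 → r7=(-33)-(-6)=-27
LDR r3, [r6] → r3=M[108]=-6
OR r7, r7, r3 → r7=(-27)|(-6)=-1
MUL r3, r3, r7 → r3=(-6)*(-1)=6
ADD r6, r6, #4 → r6=108+4=112
ADD r2, r2, #3 → r2=10+3=13
CMP r2, #22  (cmp 13,22)
BLT again: taken
LDR r3, [r6] → r3=M[112]=5
SUB r7, r7, r3 → r7=(-1)-5=-6
LDR r3, [r6] → r3=M[112]=5
OR r7, r7, r3 → r7=(-6)|5=-1
MUL r3, r3, r7 → r3=5*(-1)=-5
ADD r6, r6, #4 → r6=112+4=116
ADD r2, r2, #3 → r2=13+3=16
CMP r2, #22  (cmp 16,22)
BLT again: taken
LDR r3, [r6] → r3=M[116]=25
SUB r7, r7, r3 → r7=(-1)-25=-26
LDR r3, [r6] → r3=M[116]=25
OR r7, r7, r3 → r7=(-26)|25=-1
MUL r3, r3, r7 → r3=25*(-1)=-25
ADD r6, r6, #4 → r6=116+4=120
ADD r2, r2, #3 → r2=16+3=19
CMP r2, #22  (cmp 19,22)
BLT again: taken
LDR r3, [r6] → r3=M[120]=-2
SUB r7, r7, r3 → r7=(-1)-(-2)=1
LDR r3, [r6] → r3=M[120]=-2
OR r7, r7, r3 → r7=1|(-2)=-1
MUL r3, r3, r7 → r3=(-2)*(-1)=2
ADD r6, r6, #4 → r6=120+4=124
ADD r2, r2, #3 → r2=19+3=22
CMP r2, #22  (cmp 22,22)
BLT again: not taken
ADD r3, r3, #7 → r3=2+7=9
STR r7, [108] → M[108]=-1
halt.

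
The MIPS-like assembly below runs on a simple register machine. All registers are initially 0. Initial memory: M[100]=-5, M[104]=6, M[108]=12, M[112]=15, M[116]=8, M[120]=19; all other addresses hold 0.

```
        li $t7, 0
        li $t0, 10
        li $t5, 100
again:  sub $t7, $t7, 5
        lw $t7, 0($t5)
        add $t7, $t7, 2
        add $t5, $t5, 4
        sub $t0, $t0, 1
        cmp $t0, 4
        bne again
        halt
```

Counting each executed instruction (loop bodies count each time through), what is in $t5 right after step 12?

104

li $t7, 0 → $t7=0
li $t0, 10 → $t0=10
li $t5, 100 → $t5=100
sub $t7, $t7, 5 → $t7=0-5=-5
lw $t7, 0($t5) → $t7=M[100]=-5
add $t7, $t7, 2 → $t7=(-5)+2=-3
add $t5, $t5, 4 → $t5=100+4=104
sub $t0, $t0, 1 → $t0=10-1=9
cmp $t0, 4  (cmp 9,4)
bne again: taken
sub $t7, $t7, 5 → $t7=(-3)-5=-8
lw $t7, 0($t5) → $t7=M[104]=6
After step 12: $t5 = 104.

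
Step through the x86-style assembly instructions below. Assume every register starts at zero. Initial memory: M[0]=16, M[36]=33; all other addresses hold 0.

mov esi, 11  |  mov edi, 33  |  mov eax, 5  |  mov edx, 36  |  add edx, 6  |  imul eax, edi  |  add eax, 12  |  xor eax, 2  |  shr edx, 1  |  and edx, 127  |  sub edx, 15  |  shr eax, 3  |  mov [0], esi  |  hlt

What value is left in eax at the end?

22

after mov esi, 11: esi=11
after mov edi, 33: edi=33
after mov eax, 5: eax=5
after mov edx, 36: edx=36
after add edx, 6: edx=36+6=42
after imul eax, edi: eax=5*33=165
after add eax, 12: eax=165+12=177
after xor eax, 2: eax=177^2=179
after shr edx, 1: edx=42>>1=21
after and edx, 127: edx=21&127=21
after sub edx, 15: edx=21-15=6
after shr eax, 3: eax=179>>3=22
mov [0], esi → M[0]=11
halt.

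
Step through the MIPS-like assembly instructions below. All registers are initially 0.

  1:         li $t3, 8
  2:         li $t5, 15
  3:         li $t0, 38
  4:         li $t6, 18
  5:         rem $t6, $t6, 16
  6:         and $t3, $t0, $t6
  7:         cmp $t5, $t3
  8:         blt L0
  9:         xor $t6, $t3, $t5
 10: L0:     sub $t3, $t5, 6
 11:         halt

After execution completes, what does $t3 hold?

$t3=8
$t5=15
$t0=38
$t6=18
$t6=18%16=2
$t3=38&2=2
cmp $t5, $t3  (cmp 15,2)
blt L0: not taken
$t6=2^15=13
$t3=15-6=9
halt.

9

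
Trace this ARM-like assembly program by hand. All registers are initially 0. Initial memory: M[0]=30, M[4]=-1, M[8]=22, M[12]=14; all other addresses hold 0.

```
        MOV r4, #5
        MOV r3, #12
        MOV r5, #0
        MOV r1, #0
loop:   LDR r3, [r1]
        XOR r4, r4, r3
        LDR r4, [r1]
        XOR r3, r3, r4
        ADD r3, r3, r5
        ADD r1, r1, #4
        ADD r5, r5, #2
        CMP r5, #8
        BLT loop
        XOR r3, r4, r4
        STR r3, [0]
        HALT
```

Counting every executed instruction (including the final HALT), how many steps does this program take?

43

MOV r4, #5 → r4=5
MOV r3, #12 → r3=12
MOV r5, #0 → r5=0
MOV r1, #0 → r1=0
LDR r3, [r1] → r3=M[0]=30
XOR r4, r4, r3 → r4=5^30=27
LDR r4, [r1] → r4=M[0]=30
XOR r3, r3, r4 → r3=30^30=0
ADD r3, r3, r5 → r3=0+0=0
ADD r1, r1, #4 → r1=0+4=4
ADD r5, r5, #2 → r5=0+2=2
CMP r5, #8  (cmp 2,8)
BLT loop: taken
LDR r3, [r1] → r3=M[4]=-1
XOR r4, r4, r3 → r4=30^(-1)=-31
LDR r4, [r1] → r4=M[4]=-1
XOR r3, r3, r4 → r3=(-1)^(-1)=0
ADD r3, r3, r5 → r3=0+2=2
ADD r1, r1, #4 → r1=4+4=8
ADD r5, r5, #2 → r5=2+2=4
CMP r5, #8  (cmp 4,8)
BLT loop: taken
LDR r3, [r1] → r3=M[8]=22
XOR r4, r4, r3 → r4=(-1)^22=-23
LDR r4, [r1] → r4=M[8]=22
XOR r3, r3, r4 → r3=22^22=0
ADD r3, r3, r5 → r3=0+4=4
ADD r1, r1, #4 → r1=8+4=12
ADD r5, r5, #2 → r5=4+2=6
CMP r5, #8  (cmp 6,8)
BLT loop: taken
LDR r3, [r1] → r3=M[12]=14
XOR r4, r4, r3 → r4=22^14=24
LDR r4, [r1] → r4=M[12]=14
XOR r3, r3, r4 → r3=14^14=0
ADD r3, r3, r5 → r3=0+6=6
ADD r1, r1, #4 → r1=12+4=16
ADD r5, r5, #2 → r5=6+2=8
CMP r5, #8  (cmp 8,8)
BLT loop: not taken
XOR r3, r4, r4 → r3=14^14=0
STR r3, [0] → M[0]=0
halt.
Total executed instructions: 43.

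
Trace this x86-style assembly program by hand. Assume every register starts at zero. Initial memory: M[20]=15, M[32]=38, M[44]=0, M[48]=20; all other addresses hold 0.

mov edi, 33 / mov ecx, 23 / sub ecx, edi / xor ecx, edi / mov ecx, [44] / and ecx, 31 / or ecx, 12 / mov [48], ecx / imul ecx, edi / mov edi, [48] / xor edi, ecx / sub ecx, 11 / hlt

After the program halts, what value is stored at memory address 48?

12

after mov edi, 33: edi=33
after mov ecx, 23: ecx=23
after sub ecx, edi: ecx=23-33=-10
after xor ecx, edi: ecx=(-10)^33=-41
after mov ecx, [44]: ecx=M[44]=0
after and ecx, 31: ecx=0&31=0
after or ecx, 12: ecx=0|12=12
mov [48], ecx → M[48]=12
after imul ecx, edi: ecx=12*33=396
after mov edi, [48]: edi=M[48]=12
after xor edi, ecx: edi=12^396=384
after sub ecx, 11: ecx=396-11=385
halt.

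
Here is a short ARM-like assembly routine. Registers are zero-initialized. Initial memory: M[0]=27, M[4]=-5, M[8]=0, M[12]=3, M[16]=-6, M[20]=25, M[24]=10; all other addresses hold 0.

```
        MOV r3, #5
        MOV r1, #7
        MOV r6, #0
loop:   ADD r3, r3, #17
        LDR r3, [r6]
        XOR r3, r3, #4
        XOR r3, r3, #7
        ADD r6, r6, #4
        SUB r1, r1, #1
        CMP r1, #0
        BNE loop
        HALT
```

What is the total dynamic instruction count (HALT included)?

60

MOV r3, #5 → r3=5
MOV r1, #7 → r1=7
MOV r6, #0 → r6=0
ADD r3, r3, #17 → r3=5+17=22
LDR r3, [r6] → r3=M[0]=27
XOR r3, r3, #4 → r3=27^4=31
XOR r3, r3, #7 → r3=31^7=24
ADD r6, r6, #4 → r6=0+4=4
SUB r1, r1, #1 → r1=7-1=6
CMP r1, #0  (cmp 6,0)
BNE loop: taken
ADD r3, r3, #17 → r3=24+17=41
LDR r3, [r6] → r3=M[4]=-5
XOR r3, r3, #4 → r3=(-5)^4=-1
XOR r3, r3, #7 → r3=(-1)^7=-8
ADD r6, r6, #4 → r6=4+4=8
SUB r1, r1, #1 → r1=6-1=5
CMP r1, #0  (cmp 5,0)
BNE loop: taken
ADD r3, r3, #17 → r3=(-8)+17=9
LDR r3, [r6] → r3=M[8]=0
XOR r3, r3, #4 → r3=0^4=4
XOR r3, r3, #7 → r3=4^7=3
ADD r6, r6, #4 → r6=8+4=12
SUB r1, r1, #1 → r1=5-1=4
CMP r1, #0  (cmp 4,0)
BNE loop: taken
ADD r3, r3, #17 → r3=3+17=20
LDR r3, [r6] → r3=M[12]=3
XOR r3, r3, #4 → r3=3^4=7
XOR r3, r3, #7 → r3=7^7=0
ADD r6, r6, #4 → r6=12+4=16
SUB r1, r1, #1 → r1=4-1=3
CMP r1, #0  (cmp 3,0)
BNE loop: taken
ADD r3, r3, #17 → r3=0+17=17
LDR r3, [r6] → r3=M[16]=-6
XOR r3, r3, #4 → r3=(-6)^4=-2
XOR r3, r3, #7 → r3=(-2)^7=-7
ADD r6, r6, #4 → r6=16+4=20
SUB r1, r1, #1 → r1=3-1=2
CMP r1, #0  (cmp 2,0)
BNE loop: taken
ADD r3, r3, #17 → r3=(-7)+17=10
LDR r3, [r6] → r3=M[20]=25
XOR r3, r3, #4 → r3=25^4=29
XOR r3, r3, #7 → r3=29^7=26
ADD r6, r6, #4 → r6=20+4=24
SUB r1, r1, #1 → r1=2-1=1
CMP r1, #0  (cmp 1,0)
BNE loop: taken
ADD r3, r3, #17 → r3=26+17=43
LDR r3, [r6] → r3=M[24]=10
XOR r3, r3, #4 → r3=10^4=14
XOR r3, r3, #7 → r3=14^7=9
ADD r6, r6, #4 → r6=24+4=28
SUB r1, r1, #1 → r1=1-1=0
CMP r1, #0  (cmp 0,0)
BNE loop: not taken
halt.
Total executed instructions: 60.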